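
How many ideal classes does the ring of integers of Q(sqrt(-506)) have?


K = Q(sqrt(-506)). d mod 4 = 2, so D = disc(K) = 4d = -2024
h(K) equals the number of primitive reduced positive-definite forms (a, b, c) = a*x^2 + b*x*y + c*y^2 with b^2 - 4ac = D,
where reduced means |b| <= a <= c, with b >= 0 whenever |b| = a or a = c, and primitive means gcd(a, b, c) = 1.
Reduced forces 3a^2 <= |D| = 2024, so 1 <= a <= 25; b must have the parity of D, and c = (b^2 - D)/(4a) must be an integer >= a.
Enumerate a = 1..25, b in [-a, a]:
  a=1: (1, 0, 506)  [1]
  a=2: (2, 0, 253)  [1]
  a=3: (3, -2, 169), (3, 2, 169)  [2]
  a=4: none
  a=5: (5, -4, 102), (5, 4, 102)  [2]
  a=6: (6, -4, 85), (6, 4, 85)  [2]
  a=7..8: none
  a=9: (9, -8, 58), (9, 8, 58)  [2]
  a=10: (10, -4, 51), (10, 4, 51)  [2]
  a=11: (11, 0, 46)  [1]
  a=12: none
  a=13: (13, -2, 39), (13, 2, 39)  [2]
  a=14: none
  a=15: (15, -14, 37), (15, -4, 34), (15, 4, 34), (15, 14, 37)  [4]
  a=16: none
  a=17: (17, -4, 30), (17, 4, 30)  [2]
  a=18: (18, -8, 29), (18, 8, 29)  [2]
  a=19: (19, -16, 30), (19, 16, 30)  [2]
  a=20..21: none
  a=22: (22, 0, 23)  [1]
  a=23..24: none
  a=25: (25, -24, 26), (25, 24, 26)  [2]
Total reduced forms: 1 + 1 + 2 + 2 + 2 + 2 + 2 + 1 + 2 + 4 + 2 + 2 + 2 + 1 + 2 = 28
h = 28

28


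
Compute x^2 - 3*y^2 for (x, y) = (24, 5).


x^2 - d*y^2
= 24^2 - 3*5^2
= 576 - 75
= 501

501


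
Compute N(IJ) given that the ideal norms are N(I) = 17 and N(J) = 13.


N(IJ) = N(I) * N(J)
= 17 * 13
= 221

221


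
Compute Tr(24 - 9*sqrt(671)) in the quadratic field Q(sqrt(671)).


Tr(a + b*sqrt(d)) = (a + b*sqrt(d)) + (a - b*sqrt(d)) = 2a
= 2 * (24)
= 48

48


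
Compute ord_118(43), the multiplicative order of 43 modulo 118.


We want ord_118(43), the smallest k >= 1 with 43^k = 1 mod 118.
n = 118 = 2 * 59, phi(118) = 58; the order divides phi(n).
Divisors of 58: 1, 2, 29, 58
Repeated squaring mod 118: 43^1 = 43, 43^2 = 79, 43^4 = 105, 43^8 = 51, 43^16 = 5, 43^32 = 25
Test divisors in increasing order:
  k=1: 43^1 = 43 mod 118
  k=2: 43^2 = 79 mod 118
  k=29: 43^29 = 5 * 51 * 105 * 43 = 117 mod 118
  k=58: 43^58 = 25 * 5 * 51 * 79 = 1 mod 118  <- first divisor giving 1
Order = 58

58


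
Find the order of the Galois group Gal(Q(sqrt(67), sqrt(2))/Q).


The 2 square roots of distinct primes are multiplicatively independent over Q,
so [K:Q] = 2^2 and Gal(K/Q) is isomorphic to (Z/2Z)^2.
|Gal| = 2^2 = 4

4


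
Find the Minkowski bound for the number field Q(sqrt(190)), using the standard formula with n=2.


d = 190, d mod 4 = 2, so disc(K) = 4d = 760; |disc(K)| = 760
Real quadratic field, so n = 2, s = r2 = 0, r1 = 2
M = (n!/n^n) * (4/pi)^s * sqrt(|disc(K)|) = (2!/2^2) * (4/pi)^0 * sqrt(760)
= 0.5 * 1.000000 * 27.568098
= 13.7840

13.7840


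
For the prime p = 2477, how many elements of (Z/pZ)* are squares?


For prime p, the number of non-zero quadratic residues is (p-1)/2.
= (2477-1)/2
= 1238

1238


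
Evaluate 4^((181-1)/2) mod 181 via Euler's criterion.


p = 181 is prime and the exponent is (p-1)/2 = 90, so by Euler's criterion 4^90 = (4/181) = +1 or -1 mod 181.
Compute by square-and-multiply:
  90 = 64 + 16 + 8 + 2 (binary 1011010)
  Repeated squaring mod 181: 4^1 = 4, 4^2 = 16, 4^4 = 75, 4^8 = 14, 4^16 = 15, 4^32 = 44, 4^64 = 126
  4^90 = 4^64 * 4^16 * 4^8 * 4^2 = 126 * 15 * 14 * 16 mod 181
    126 * 15 = 1890 = 80 mod 181
    80 * 14 = 1120 = 34 mod 181
    34 * 16 = 544 = 1 mod 181
  4^90 = 1 mod 181
Result 1: 4 is a quadratic residue mod 181.
4^90 mod 181 = 1

1


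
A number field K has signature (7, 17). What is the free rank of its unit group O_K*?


By Dirichlet's unit theorem:
rank = r1 + r2 - 1
= 7 + 17 - 1
= 23

23


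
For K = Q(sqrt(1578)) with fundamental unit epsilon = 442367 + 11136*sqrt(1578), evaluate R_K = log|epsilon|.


epsilon = 442367 + 11136*sqrt(1578)
= 884734.0000
R = ln(884734.0000)
= 13.6930

13.6930


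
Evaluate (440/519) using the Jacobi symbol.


Compute (440/519) via quadratic reciprocity:
  pull out 2: (2/519) = +1  (since 519 mod 8 = 7)
  pull out 2: (2/519) = +1  (since 519 mod 8 = 7)
  pull out 2: (2/519) = +1  (since 519 mod 8 = 7)
  reciprocity: (55/519) -> -(519/55)
  reduce: (24/55)
  pull out 2: (2/55) = +1  (since 55 mod 8 = 7)
  pull out 2: (2/55) = +1  (since 55 mod 8 = 7)
  pull out 2: (2/55) = +1  (since 55 mod 8 = 7)
  reciprocity: (3/55) -> -(55/3)
  reduce: (1/3)
  (1/3) = 1
Product of signs = 1

1


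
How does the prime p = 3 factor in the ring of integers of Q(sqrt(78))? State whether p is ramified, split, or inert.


K = Q(sqrt(78)). Since d mod 4 = 2, disc(K) = 312.
Check p | disc: 312 mod 3 = 0.
p divides disc, so p ramifies: (p) = P^2 with e=2, f=1, g=1.
Therefore p is ramified.

ramified


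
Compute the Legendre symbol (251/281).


p = 281 is prime, so compute (251/281) with the reciprocity algorithm (Jacobi-symbol steps: pull out 2s via (2/n), flip via reciprocity, reduce):
  reciprocity: (251/281) -> +(281/251)
  reduce: (30/251)
  pull out 2: (2/251) = -1  (since 251 mod 8 = 3)
  reciprocity: (15/251) -> -(251/15)
  reduce: (11/15)
  reciprocity: (11/15) -> -(15/11)
  reduce: (4/11)
  pull out 2: (2/11) = -1  (since 11 mod 8 = 3)
  pull out 2: (2/11) = -1  (since 11 mod 8 = 3)
  (1/11) = 1
Product of signs = -1
(251/281) = -1

-1


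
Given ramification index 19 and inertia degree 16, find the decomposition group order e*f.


|D_P| = e * f
= 19 * 16
= 304

304


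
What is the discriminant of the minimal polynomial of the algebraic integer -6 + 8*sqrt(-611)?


The element -6 + 8*sqrt(-611) has minimal polynomial:
x^2 + 12*x + 39140
Discriminant = (12)^2 - 4*(39140)
= 144 - 156560
= -156416

-156416


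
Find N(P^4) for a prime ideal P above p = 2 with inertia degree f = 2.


N(P^a) = p^(a*f)
= 2^(4*2)
= 2^8
= 256

256


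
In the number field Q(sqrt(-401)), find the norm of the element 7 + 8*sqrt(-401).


N(a + b*sqrt(d)) = a^2 - d*b^2
= (7)^2 - (-401)*(8)^2
= 49 + 25664
= 25713

25713


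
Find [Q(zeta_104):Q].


The degree equals Euler's totient phi(104).
104 = 2^3 * 13
phi(104) = 48

48


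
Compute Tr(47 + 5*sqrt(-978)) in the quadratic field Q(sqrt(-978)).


Tr(a + b*sqrt(d)) = (a + b*sqrt(d)) + (a - b*sqrt(d)) = 2a
= 2 * (47)
= 94

94


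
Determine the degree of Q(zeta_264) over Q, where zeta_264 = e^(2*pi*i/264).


The degree equals Euler's totient phi(264).
264 = 2^3 * 3 * 11
phi(264) = 80

80


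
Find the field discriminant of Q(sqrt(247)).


For K = Q(sqrt(d)) with d squarefree: disc(K) = d if d = 1 mod 4, and disc(K) = 4d if d = 2 or 3 mod 4.
Here d = 247, and d mod 4 = 3.
d = 3 mod 4, not 1 (O_K = Z[sqrt(d)]), so disc(K) = 4d = 4 * (247) = 988

988


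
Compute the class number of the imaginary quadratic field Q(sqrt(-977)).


K = Q(sqrt(-977)). d mod 4 = 3, so D = disc(K) = 4d = -3908
h(K) equals the number of primitive reduced positive-definite forms (a, b, c) = a*x^2 + b*x*y + c*y^2 with b^2 - 4ac = D,
where reduced means |b| <= a <= c, with b >= 0 whenever |b| = a or a = c, and primitive means gcd(a, b, c) = 1.
Reduced forces 3a^2 <= |D| = 3908, so 1 <= a <= 36; b must have the parity of D, and c = (b^2 - D)/(4a) must be an integer >= a.
Enumerate a = 1..36, b in [-a, a]:
  a=1: (1, 0, 977)  [1]
  a=2: (2, 2, 489)  [1]
  a=3: (3, -2, 326), (3, 2, 326)  [2]
  a=4..5: none
  a=6: (6, -2, 163), (6, 2, 163)  [2]
  a=7..8: none
  a=9: (9, -4, 109), (9, 4, 109)  [2]
  a=10..16: none
  a=17: (17, -6, 58), (17, 6, 58)  [2]
  a=18: (18, -14, 57), (18, 14, 57)  [2]
  a=19: (19, -14, 54), (19, 14, 54)  [2]
  a=20..22: none
  a=23: (23, -18, 46), (23, 18, 46)  [2]
  a=24..26: none
  a=27: (27, -14, 38), (27, 14, 38)  [2]
  a=28: none
  a=29: (29, -6, 34), (29, 6, 34)  [2]
  a=30..36: none
Total reduced forms: 1 + 1 + 2 + 2 + 2 + 2 + 2 + 2 + 2 + 2 + 2 = 20
h = 20

20


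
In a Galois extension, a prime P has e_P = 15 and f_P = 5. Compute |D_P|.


|D_P| = e * f
= 15 * 5
= 75

75


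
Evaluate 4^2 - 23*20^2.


x^2 - d*y^2
= 4^2 - 23*20^2
= 16 - 9200
= -9184

-9184


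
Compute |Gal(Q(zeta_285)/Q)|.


|Gal(Q(zeta_285)/Q)| = phi(285)
= 144

144


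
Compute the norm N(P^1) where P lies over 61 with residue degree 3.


N(P^a) = p^(a*f)
= 61^(1*3)
= 61^3
= 226981

226981


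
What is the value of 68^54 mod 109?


p = 109 is prime and the exponent is (p-1)/2 = 54, so by Euler's criterion 68^54 = (68/109) = +1 or -1 mod 109.
Compute by square-and-multiply:
  54 = 32 + 16 + 4 + 2 (binary 110110)
  Repeated squaring mod 109: 68^1 = 68, 68^2 = 46, 68^4 = 45, 68^8 = 63, 68^16 = 45, 68^32 = 63
  68^54 = 68^32 * 68^16 * 68^4 * 68^2 = 63 * 45 * 45 * 46 mod 109
    63 * 45 = 2835 = 1 mod 109
    1 * 45 = 45 = 45 mod 109
    45 * 46 = 2070 = 108 mod 109
  68^54 = 108 mod 109
Result 108 = p - 1 = -1 mod 109: 68 is a quadratic non-residue mod 109. As a residue in [0, p-1] the value is 108.
68^54 mod 109 = 108

108


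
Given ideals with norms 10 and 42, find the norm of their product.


N(IJ) = N(I) * N(J)
= 10 * 42
= 420

420


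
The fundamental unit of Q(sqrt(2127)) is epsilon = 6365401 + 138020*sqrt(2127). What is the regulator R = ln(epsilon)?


epsilon = 6365401 + 138020*sqrt(2127)
= 1.2731e+07
R = ln(1.2731e+07)
= 16.3595

16.3595


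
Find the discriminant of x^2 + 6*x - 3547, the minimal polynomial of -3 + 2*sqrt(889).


The element -3 + 2*sqrt(889) has minimal polynomial:
x^2 + 6*x - 3547
Discriminant = (6)^2 - 4*(-3547)
= 36 + 14188
= 14224

14224


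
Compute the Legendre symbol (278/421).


p = 421 is prime, so compute (278/421) with the reciprocity algorithm (Jacobi-symbol steps: pull out 2s via (2/n), flip via reciprocity, reduce):
  pull out 2: (2/421) = -1  (since 421 mod 8 = 5)
  reciprocity: (139/421) -> +(421/139)
  reduce: (4/139)
  pull out 2: (2/139) = -1  (since 139 mod 8 = 3)
  pull out 2: (2/139) = -1  (since 139 mod 8 = 3)
  (1/139) = 1
Product of signs = -1
(278/421) = -1

-1


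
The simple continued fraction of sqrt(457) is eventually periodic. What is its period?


Run the CF algorithm for sqrt(457).
a_0 = floor(sqrt(457)) = 21; set m_0=0, q_0=1.
Recurrence: m' = q*a - m,  q' = (d - m'^2)/q,  a' = floor((a_0 + m')/q').
  step 1: m=21, q=16, a=2
  step 2: m=11, q=21, a=1
  step 3: m=10, q=17, a=1
  step 4: m=7, q=24, a=1
  step 5: m=17, q=7, a=5
  step 6: m=18, q=19, a=2
  step 7: m=20, q=3, a=13
  step 8: m=19, q=32, a=1
  step 9: m=13, q=9, a=3
  step 10: m=14, q=29, a=1
  step 11: m=15, q=8, a=4
  step 12: m=17, q=21, a=1
  step 13: m=4, q=21, a=1
  step 14: m=17, q=8, a=4
  step 15: m=15, q=29, a=1
  step 16: m=14, q=9, a=3
  step 17: m=13, q=32, a=1
  step 18: m=19, q=3, a=13
  step 19: m=20, q=19, a=2
  step 20: m=18, q=7, a=5
  step 21: m=17, q=24, a=1
  step 22: m=7, q=17, a=1
  step 23: m=10, q=21, a=1
  step 24: m=11, q=16, a=2
  step 25: m=21, q=1, a=42
a_25 = 2*a_0 = 42, so the period closes here.
sqrt(457) = [21; 2, 1, 1, 1, 5, 2, 13, 1, 3, 1, 4, 1, 1, 4, 1, 3, 1, 13, 2, 5, 1, 1, 1, 2, 42]
Period length = 25

25


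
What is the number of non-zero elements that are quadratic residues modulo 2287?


For prime p, the number of non-zero quadratic residues is (p-1)/2.
= (2287-1)/2
= 1143

1143


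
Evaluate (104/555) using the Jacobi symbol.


Compute (104/555) via quadratic reciprocity:
  pull out 2: (2/555) = -1  (since 555 mod 8 = 3)
  pull out 2: (2/555) = -1  (since 555 mod 8 = 3)
  pull out 2: (2/555) = -1  (since 555 mod 8 = 3)
  reciprocity: (13/555) -> +(555/13)
  reduce: (9/13)
  reciprocity: (9/13) -> +(13/9)
  reduce: (4/9)
  pull out 2: (2/9) = +1  (since 9 mod 8 = 1)
  pull out 2: (2/9) = +1  (since 9 mod 8 = 1)
  (1/9) = 1
Product of signs = -1

-1


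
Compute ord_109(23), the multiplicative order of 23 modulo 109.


We want ord_109(23), the smallest k >= 1 with 23^k = 1 mod 109.
n = 109 = 109, phi(109) = 108; the order divides phi(n).
Divisors of 108: 1, 2, 3, 4, 6, 9, 12, 18, 27, 36, 54, 108
Repeated squaring mod 109: 23^1 = 23, 23^2 = 93, 23^4 = 38, 23^8 = 27, 23^16 = 75, 23^32 = 66, 23^64 = 105
Test divisors in increasing order:
  k=1: 23^1 = 23 mod 109
  k=2: 23^2 = 93 mod 109
  k=3: 23^3 = 93 * 23 = 68 mod 109
  k=4: 23^4 = 38 mod 109
  k=6: 23^6 = 38 * 93 = 46 mod 109
  k=9: 23^9 = 27 * 23 = 76 mod 109
  k=12: 23^12 = 27 * 38 = 45 mod 109
  k=18: 23^18 = 75 * 93 = 108 mod 109
  k=27: 23^27 = 75 * 27 * 93 * 23 = 33 mod 109
  k=36: 23^36 = 66 * 38 = 1 mod 109  <- first divisor giving 1
Order = 36

36


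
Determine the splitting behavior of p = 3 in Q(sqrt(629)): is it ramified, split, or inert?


K = Q(sqrt(629)). Since d mod 4 = 1, disc(K) = 629.
Check p | disc: 629 mod 3 = 2.
p does not divide disc. Compute Legendre symbol (d/p):
2^((3-1)/2) mod 3 = -1
(d/p) = -1, so p is inert: (p) stays prime with e=1, f=2, g=1.
Therefore p is inert.

inert


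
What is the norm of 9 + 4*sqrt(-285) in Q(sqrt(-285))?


N(a + b*sqrt(d)) = a^2 - d*b^2
= (9)^2 - (-285)*(4)^2
= 81 + 4560
= 4641

4641


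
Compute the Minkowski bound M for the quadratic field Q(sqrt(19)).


d = 19, d mod 4 = 3, so disc(K) = 4d = 76; |disc(K)| = 76
Real quadratic field, so n = 2, s = r2 = 0, r1 = 2
M = (n!/n^n) * (4/pi)^s * sqrt(|disc(K)|) = (2!/2^2) * (4/pi)^0 * sqrt(76)
= 0.5 * 1.000000 * 8.717798
= 4.3589

4.3589


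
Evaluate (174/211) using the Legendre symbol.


p = 211 is prime, so compute (174/211) with the reciprocity algorithm (Jacobi-symbol steps: pull out 2s via (2/n), flip via reciprocity, reduce):
  pull out 2: (2/211) = -1  (since 211 mod 8 = 3)
  reciprocity: (87/211) -> -(211/87)
  reduce: (37/87)
  reciprocity: (37/87) -> +(87/37)
  reduce: (13/37)
  reciprocity: (13/37) -> +(37/13)
  reduce: (11/13)
  reciprocity: (11/13) -> +(13/11)
  reduce: (2/11)
  pull out 2: (2/11) = -1  (since 11 mod 8 = 3)
  (1/11) = 1
Product of signs = -1
(174/211) = -1

-1


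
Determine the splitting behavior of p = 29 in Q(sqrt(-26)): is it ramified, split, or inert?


K = Q(sqrt(-26)). Since d mod 4 = 2, disc(K) = -104.
Check p | disc: -104 mod 29 = 12.
p does not divide disc. Compute Legendre symbol (d/p):
3^((29-1)/2) mod 29 = -1
(d/p) = -1, so p is inert: (p) stays prime with e=1, f=2, g=1.
Therefore p is inert.

inert


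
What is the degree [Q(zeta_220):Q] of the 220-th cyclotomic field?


The degree equals Euler's totient phi(220).
220 = 2^2 * 5 * 11
phi(220) = 80

80


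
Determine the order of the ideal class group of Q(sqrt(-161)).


K = Q(sqrt(-161)). d mod 4 = 3, so D = disc(K) = 4d = -644
h(K) equals the number of primitive reduced positive-definite forms (a, b, c) = a*x^2 + b*x*y + c*y^2 with b^2 - 4ac = D,
where reduced means |b| <= a <= c, with b >= 0 whenever |b| = a or a = c, and primitive means gcd(a, b, c) = 1.
Reduced forces 3a^2 <= |D| = 644, so 1 <= a <= 14; b must have the parity of D, and c = (b^2 - D)/(4a) must be an integer >= a.
Enumerate a = 1..14, b in [-a, a]:
  a=1: (1, 0, 161)  [1]
  a=2: (2, 2, 81)  [1]
  a=3: (3, -2, 54), (3, 2, 54)  [2]
  a=4: none
  a=5: (5, -4, 33), (5, 4, 33)  [2]
  a=6: (6, -2, 27), (6, 2, 27)  [2]
  a=7: (7, 0, 23)  [1]
  a=8: none
  a=9: (9, -2, 18), (9, 2, 18)  [2]
  a=10: (10, -6, 17), (10, 6, 17)  [2]
  a=11: (11, -4, 15), (11, 4, 15)  [2]
  a=12..13: none
  a=14: (14, 14, 15)  [1]
Total reduced forms: 1 + 1 + 2 + 2 + 2 + 1 + 2 + 2 + 2 + 1 = 16
h = 16

16


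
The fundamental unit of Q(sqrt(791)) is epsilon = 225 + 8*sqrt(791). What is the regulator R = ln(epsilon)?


epsilon = 225 + 8*sqrt(791)
= 449.9978
R = ln(449.9978)
= 6.1092

6.1092


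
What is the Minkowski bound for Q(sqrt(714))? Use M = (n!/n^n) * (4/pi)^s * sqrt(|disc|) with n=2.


d = 714, d mod 4 = 2, so disc(K) = 4d = 2856; |disc(K)| = 2856
Real quadratic field, so n = 2, s = r2 = 0, r1 = 2
M = (n!/n^n) * (4/pi)^s * sqrt(|disc(K)|) = (2!/2^2) * (4/pi)^0 * sqrt(2856)
= 0.5 * 1.000000 * 53.441557
= 26.7208

26.7208


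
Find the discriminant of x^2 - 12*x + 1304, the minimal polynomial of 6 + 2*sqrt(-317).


The element 6 + 2*sqrt(-317) has minimal polynomial:
x^2 - 12*x + 1304
Discriminant = (-12)^2 - 4*(1304)
= 144 - 5216
= -5072

-5072


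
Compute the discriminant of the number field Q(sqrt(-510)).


For K = Q(sqrt(d)) with d squarefree: disc(K) = d if d = 1 mod 4, and disc(K) = 4d if d = 2 or 3 mod 4.
Here d = -510, and d mod 4 = 2.
d = 2 mod 4, not 1 (O_K = Z[sqrt(d)]), so disc(K) = 4d = 4 * (-510) = -2040

-2040


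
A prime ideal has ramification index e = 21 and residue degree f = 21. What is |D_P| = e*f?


|D_P| = e * f
= 21 * 21
= 441

441


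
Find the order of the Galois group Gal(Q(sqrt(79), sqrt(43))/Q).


The 2 square roots of distinct primes are multiplicatively independent over Q,
so [K:Q] = 2^2 and Gal(K/Q) is isomorphic to (Z/2Z)^2.
|Gal| = 2^2 = 4

4


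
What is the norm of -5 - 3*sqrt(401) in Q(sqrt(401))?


N(a + b*sqrt(d)) = a^2 - d*b^2
= (-5)^2 - (401)*(-3)^2
= 25 - 3609
= -3584

-3584


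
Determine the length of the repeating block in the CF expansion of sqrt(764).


Run the CF algorithm for sqrt(764).
a_0 = floor(sqrt(764)) = 27; set m_0=0, q_0=1.
Recurrence: m' = q*a - m,  q' = (d - m'^2)/q,  a' = floor((a_0 + m')/q').
  step 1: m=27, q=35, a=1
  step 2: m=8, q=20, a=1
  step 3: m=12, q=31, a=1
  step 4: m=19, q=13, a=3
  step 5: m=20, q=28, a=1
  step 6: m=8, q=25, a=1
  step 7: m=17, q=19, a=2
  step 8: m=21, q=17, a=2
  step 9: m=13, q=35, a=1
  step 10: m=22, q=8, a=6
  step 11: m=26, q=11, a=4
  step 12: m=18, q=40, a=1
  step 13: m=22, q=7, a=7
  step 14: m=27, q=5, a=10
  step 15: m=23, q=47, a=1
  step 16: m=24, q=4, a=12
  step 17: m=24, q=47, a=1
  step 18: m=23, q=5, a=10
  step 19: m=27, q=7, a=7
  step 20: m=22, q=40, a=1
  step 21: m=18, q=11, a=4
  step 22: m=26, q=8, a=6
  step 23: m=22, q=35, a=1
  step 24: m=13, q=17, a=2
  step 25: m=21, q=19, a=2
  step 26: m=17, q=25, a=1
  step 27: m=8, q=28, a=1
  step 28: m=20, q=13, a=3
  step 29: m=19, q=31, a=1
  step 30: m=12, q=20, a=1
  step 31: m=8, q=35, a=1
  step 32: m=27, q=1, a=54
a_32 = 2*a_0 = 54, so the period closes here.
sqrt(764) = [27; 1, 1, 1, 3, 1, 1, 2, 2, 1, 6, 4, 1, 7, 10, 1, 12, 1, 10, 7, 1, 4, 6, 1, 2, 2, 1, 1, 3, 1, 1, 1, 54]
Period length = 32

32


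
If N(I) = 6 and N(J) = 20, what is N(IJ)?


N(IJ) = N(I) * N(J)
= 6 * 20
= 120

120


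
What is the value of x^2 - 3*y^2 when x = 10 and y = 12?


x^2 - d*y^2
= 10^2 - 3*12^2
= 100 - 432
= -332

-332


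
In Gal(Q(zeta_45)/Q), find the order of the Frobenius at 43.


The Frobenius at p in Gal(Q(zeta_n)/Q) = (Z/nZ)* is the class of p, so its order is ord_45(43), the smallest k >= 1 with 43^k = 1 mod 45.
n = 45 = 3^2 * 5, phi(45) = 24; the order divides phi(n).
Divisors of 24: 1, 2, 3, 4, 6, 8, 12, 24
Repeated squaring mod 45: 43^1 = 43, 43^2 = 4, 43^4 = 16, 43^8 = 31, 43^16 = 16
Test divisors in increasing order:
  k=1: 43^1 = 43 mod 45
  k=2: 43^2 = 4 mod 45
  k=3: 43^3 = 4 * 43 = 37 mod 45
  k=4: 43^4 = 16 mod 45
  k=6: 43^6 = 16 * 4 = 19 mod 45
  k=8: 43^8 = 31 mod 45
  k=12: 43^12 = 31 * 16 = 1 mod 45  <- first divisor giving 1
Order = 12

12


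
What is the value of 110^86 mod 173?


p = 173 is prime and the exponent is (p-1)/2 = 86, so by Euler's criterion 110^86 = (110/173) = +1 or -1 mod 173.
Compute by square-and-multiply:
  86 = 64 + 16 + 4 + 2 (binary 1010110)
  Repeated squaring mod 173: 110^1 = 110, 110^2 = 163, 110^4 = 100, 110^8 = 139, 110^16 = 118, 110^32 = 84, 110^64 = 136
  110^86 = 110^64 * 110^16 * 110^4 * 110^2 = 136 * 118 * 100 * 163 mod 173
    136 * 118 = 16048 = 132 mod 173
    132 * 100 = 13200 = 52 mod 173
    52 * 163 = 8476 = 172 mod 173
  110^86 = 172 mod 173
Result 172 = p - 1 = -1 mod 173: 110 is a quadratic non-residue mod 173. As a residue in [0, p-1] the value is 172.
110^86 mod 173 = 172

172


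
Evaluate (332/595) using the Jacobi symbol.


Compute (332/595) via quadratic reciprocity:
  pull out 2: (2/595) = -1  (since 595 mod 8 = 3)
  pull out 2: (2/595) = -1  (since 595 mod 8 = 3)
  reciprocity: (83/595) -> -(595/83)
  reduce: (14/83)
  pull out 2: (2/83) = -1  (since 83 mod 8 = 3)
  reciprocity: (7/83) -> -(83/7)
  reduce: (6/7)
  pull out 2: (2/7) = +1  (since 7 mod 8 = 7)
  reciprocity: (3/7) -> -(7/3)
  reduce: (1/3)
  (1/3) = 1
Product of signs = 1

1


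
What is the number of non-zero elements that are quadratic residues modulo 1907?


For prime p, the number of non-zero quadratic residues is (p-1)/2.
= (1907-1)/2
= 953

953


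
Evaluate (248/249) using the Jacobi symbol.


Compute (248/249) via quadratic reciprocity:
  pull out 2: (2/249) = +1  (since 249 mod 8 = 1)
  pull out 2: (2/249) = +1  (since 249 mod 8 = 1)
  pull out 2: (2/249) = +1  (since 249 mod 8 = 1)
  reciprocity: (31/249) -> +(249/31)
  reduce: (1/31)
  (1/31) = 1
Product of signs = 1

1


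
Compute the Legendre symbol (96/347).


p = 347 is prime, so compute (96/347) with the reciprocity algorithm (Jacobi-symbol steps: pull out 2s via (2/n), flip via reciprocity, reduce):
  pull out 2: (2/347) = -1  (since 347 mod 8 = 3)
  pull out 2: (2/347) = -1  (since 347 mod 8 = 3)
  pull out 2: (2/347) = -1  (since 347 mod 8 = 3)
  pull out 2: (2/347) = -1  (since 347 mod 8 = 3)
  pull out 2: (2/347) = -1  (since 347 mod 8 = 3)
  reciprocity: (3/347) -> -(347/3)
  reduce: (2/3)
  pull out 2: (2/3) = -1  (since 3 mod 8 = 3)
  (1/3) = 1
Product of signs = -1
(96/347) = -1

-1


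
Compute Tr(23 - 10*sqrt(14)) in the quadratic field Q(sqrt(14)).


Tr(a + b*sqrt(d)) = (a + b*sqrt(d)) + (a - b*sqrt(d)) = 2a
= 2 * (23)
= 46

46


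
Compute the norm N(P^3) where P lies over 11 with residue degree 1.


N(P^a) = p^(a*f)
= 11^(3*1)
= 11^3
= 1331

1331


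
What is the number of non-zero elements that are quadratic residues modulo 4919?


For prime p, the number of non-zero quadratic residues is (p-1)/2.
= (4919-1)/2
= 2459

2459


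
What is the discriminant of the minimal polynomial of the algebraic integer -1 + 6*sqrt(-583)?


The element -1 + 6*sqrt(-583) has minimal polynomial:
x^2 + 2*x + 20989
Discriminant = (2)^2 - 4*(20989)
= 4 - 83956
= -83952

-83952


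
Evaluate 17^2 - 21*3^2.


x^2 - d*y^2
= 17^2 - 21*3^2
= 289 - 189
= 100

100


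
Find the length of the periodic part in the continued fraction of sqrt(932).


Run the CF algorithm for sqrt(932).
a_0 = floor(sqrt(932)) = 30; set m_0=0, q_0=1.
Recurrence: m' = q*a - m,  q' = (d - m'^2)/q,  a' = floor((a_0 + m')/q').
  step 1: m=30, q=32, a=1
  step 2: m=2, q=29, a=1
  step 3: m=27, q=7, a=8
  step 4: m=29, q=13, a=4
  step 5: m=23, q=31, a=1
  step 6: m=8, q=28, a=1
  step 7: m=20, q=19, a=2
  step 8: m=18, q=32, a=1
  step 9: m=14, q=23, a=1
  step 10: m=9, q=37, a=1
  step 11: m=28, q=4, a=14
  step 12: m=28, q=37, a=1
  step 13: m=9, q=23, a=1
  step 14: m=14, q=32, a=1
  step 15: m=18, q=19, a=2
  step 16: m=20, q=28, a=1
  step 17: m=8, q=31, a=1
  step 18: m=23, q=13, a=4
  step 19: m=29, q=7, a=8
  step 20: m=27, q=29, a=1
  step 21: m=2, q=32, a=1
  step 22: m=30, q=1, a=60
a_22 = 2*a_0 = 60, so the period closes here.
sqrt(932) = [30; 1, 1, 8, 4, 1, 1, 2, 1, 1, 1, 14, 1, 1, 1, 2, 1, 1, 4, 8, 1, 1, 60]
Period length = 22

22


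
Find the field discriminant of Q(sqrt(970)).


For K = Q(sqrt(d)) with d squarefree: disc(K) = d if d = 1 mod 4, and disc(K) = 4d if d = 2 or 3 mod 4.
Here d = 970, and d mod 4 = 2.
d = 2 mod 4, not 1 (O_K = Z[sqrt(d)]), so disc(K) = 4d = 4 * (970) = 3880

3880


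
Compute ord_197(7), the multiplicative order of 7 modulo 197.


We want ord_197(7), the smallest k >= 1 with 7^k = 1 mod 197.
n = 197 = 197, phi(197) = 196; the order divides phi(n).
Divisors of 196: 1, 2, 4, 7, 14, 28, 49, 98, 196
Repeated squaring mod 197: 7^1 = 7, 7^2 = 49, 7^4 = 37, 7^8 = 187, 7^16 = 100, 7^32 = 150, 7^64 = 42, 7^128 = 188
Test divisors in increasing order:
  k=1: 7^1 = 7 mod 197
  k=2: 7^2 = 49 mod 197
  k=4: 7^4 = 37 mod 197
  k=7: 7^7 = 37 * 49 * 7 = 83 mod 197
  k=14: 7^14 = 187 * 37 * 49 = 191 mod 197
  k=28: 7^28 = 100 * 187 * 37 = 36 mod 197
  k=49: 7^49 = 150 * 100 * 7 = 196 mod 197
  k=98: 7^98 = 42 * 150 * 49 = 1 mod 197  <- first divisor giving 1
Order = 98

98


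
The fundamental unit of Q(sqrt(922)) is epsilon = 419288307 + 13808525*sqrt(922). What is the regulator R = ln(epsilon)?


epsilon = 419288307 + 13808525*sqrt(922)
= 8.3858e+08
R = ln(8.3858e+08)
= 20.5472

20.5472


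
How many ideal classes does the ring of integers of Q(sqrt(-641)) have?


K = Q(sqrt(-641)). d mod 4 = 3, so D = disc(K) = 4d = -2564
h(K) equals the number of primitive reduced positive-definite forms (a, b, c) = a*x^2 + b*x*y + c*y^2 with b^2 - 4ac = D,
where reduced means |b| <= a <= c, with b >= 0 whenever |b| = a or a = c, and primitive means gcd(a, b, c) = 1.
Reduced forces 3a^2 <= |D| = 2564, so 1 <= a <= 29; b must have the parity of D, and c = (b^2 - D)/(4a) must be an integer >= a.
Enumerate a = 1..29, b in [-a, a]:
  a=1: (1, 0, 641)  [1]
  a=2: (2, 2, 321)  [1]
  a=3: (3, -2, 214), (3, 2, 214)  [2]
  a=4: none
  a=5: (5, -4, 129), (5, 4, 129)  [2]
  a=6: (6, -2, 107), (6, 2, 107)  [2]
  a=7..8: none
  a=9: (9, -8, 73), (9, 8, 73)  [2]
  a=10: (10, -6, 65), (10, 6, 65)  [2]
  a=11..12: none
  a=13: (13, -6, 50), (13, 6, 50)  [2]
  a=14: none
  a=15: (15, -14, 46), (15, -4, 43), (15, 4, 43), (15, 14, 46)  [4]
  a=16..17: none
  a=18: (18, -10, 37), (18, 10, 37)  [2]
  a=19: (19, -18, 38), (19, 18, 38)  [2]
  a=20..22: none
  a=23: (23, -14, 30), (23, 14, 30)  [2]
  a=24: none
  a=25: (25, -6, 26), (25, 6, 26)  [2]
  a=26: none
  a=27: (27, -26, 30), (27, 26, 30)  [2]
  a=28..29: none
Total reduced forms: 1 + 1 + 2 + 2 + 2 + 2 + 2 + 2 + 4 + 2 + 2 + 2 + 2 + 2 = 28
h = 28

28


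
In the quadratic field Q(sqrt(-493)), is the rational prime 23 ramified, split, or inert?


K = Q(sqrt(-493)). Since d mod 4 = 3, disc(K) = -1972.
Check p | disc: -1972 mod 23 = 6.
p does not divide disc. Compute Legendre symbol (d/p):
13^((23-1)/2) mod 23 = 1
(d/p) = 1, so p splits: (p) = P*P' with e=1, f=1, g=2.
Therefore p is split.

split


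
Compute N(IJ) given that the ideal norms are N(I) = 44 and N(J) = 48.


N(IJ) = N(I) * N(J)
= 44 * 48
= 2112

2112


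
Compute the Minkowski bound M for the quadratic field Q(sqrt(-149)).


d = -149, d mod 4 = 3, so disc(K) = 4d = -596; |disc(K)| = 596
Imaginary quadratic field, so n = 2, s = r2 = 1, r1 = 0
M = (n!/n^n) * (4/pi)^s * sqrt(|disc(K)|) = (2!/2^2) * (4/pi)^1 * sqrt(596)
= 0.5 * 1.273240 * 24.413111
= 15.5419

15.5419


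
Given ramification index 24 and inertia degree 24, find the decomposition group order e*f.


|D_P| = e * f
= 24 * 24
= 576

576


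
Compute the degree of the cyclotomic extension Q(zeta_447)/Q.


The degree equals Euler's totient phi(447).
447 = 3 * 149
phi(447) = 296

296


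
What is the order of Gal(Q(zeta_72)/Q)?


|Gal(Q(zeta_72)/Q)| = phi(72)
= 24

24


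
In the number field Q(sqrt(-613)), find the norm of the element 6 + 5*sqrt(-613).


N(a + b*sqrt(d)) = a^2 - d*b^2
= (6)^2 - (-613)*(5)^2
= 36 + 15325
= 15361

15361


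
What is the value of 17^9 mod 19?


p = 19 is prime and the exponent is (p-1)/2 = 9, so by Euler's criterion 17^9 = (17/19) = +1 or -1 mod 19.
Compute by square-and-multiply:
  9 = 8 + 1 (binary 1001)
  Repeated squaring mod 19: 17^1 = 17, 17^2 = 4, 17^4 = 16, 17^8 = 9
  17^9 = 17^8 * 17^1 = 9 * 17 mod 19
    9 * 17 = 153 = 1 mod 19
  17^9 = 1 mod 19
Result 1: 17 is a quadratic residue mod 19.
17^9 mod 19 = 1

1


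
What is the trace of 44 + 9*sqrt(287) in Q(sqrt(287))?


Tr(a + b*sqrt(d)) = (a + b*sqrt(d)) + (a - b*sqrt(d)) = 2a
= 2 * (44)
= 88

88


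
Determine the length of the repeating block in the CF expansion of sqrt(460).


Run the CF algorithm for sqrt(460).
a_0 = floor(sqrt(460)) = 21; set m_0=0, q_0=1.
Recurrence: m' = q*a - m,  q' = (d - m'^2)/q,  a' = floor((a_0 + m')/q').
  step 1: m=21, q=19, a=2
  step 2: m=17, q=9, a=4
  step 3: m=19, q=11, a=3
  step 4: m=14, q=24, a=1
  step 5: m=10, q=15, a=2
  step 6: m=20, q=4, a=10
  step 7: m=20, q=15, a=2
  step 8: m=10, q=24, a=1
  step 9: m=14, q=11, a=3
  step 10: m=19, q=9, a=4
  step 11: m=17, q=19, a=2
  step 12: m=21, q=1, a=42
a_12 = 2*a_0 = 42, so the period closes here.
sqrt(460) = [21; 2, 4, 3, 1, 2, 10, 2, 1, 3, 4, 2, 42]
Period length = 12

12


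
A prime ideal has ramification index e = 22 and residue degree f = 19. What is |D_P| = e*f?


|D_P| = e * f
= 22 * 19
= 418

418


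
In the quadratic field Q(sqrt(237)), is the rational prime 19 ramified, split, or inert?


K = Q(sqrt(237)). Since d mod 4 = 1, disc(K) = 237.
Check p | disc: 237 mod 19 = 9.
p does not divide disc. Compute Legendre symbol (d/p):
9^((19-1)/2) mod 19 = 1
(d/p) = 1, so p splits: (p) = P*P' with e=1, f=1, g=2.
Therefore p is split.

split


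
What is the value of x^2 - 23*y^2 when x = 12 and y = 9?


x^2 - d*y^2
= 12^2 - 23*9^2
= 144 - 1863
= -1719

-1719


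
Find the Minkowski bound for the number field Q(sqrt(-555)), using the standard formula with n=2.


d = -555, d mod 4 = 1, so disc(K) = d = -555; |disc(K)| = 555
Imaginary quadratic field, so n = 2, s = r2 = 1, r1 = 0
M = (n!/n^n) * (4/pi)^s * sqrt(|disc(K)|) = (2!/2^2) * (4/pi)^1 * sqrt(555)
= 0.5 * 1.273240 * 23.558438
= 14.9978

14.9978


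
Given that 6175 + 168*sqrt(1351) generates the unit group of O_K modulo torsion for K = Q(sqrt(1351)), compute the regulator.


epsilon = 6175 + 168*sqrt(1351)
= 12349.9999
R = ln(12349.9999)
= 9.4214

9.4214


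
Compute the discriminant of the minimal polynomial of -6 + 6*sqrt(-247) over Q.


The element -6 + 6*sqrt(-247) has minimal polynomial:
x^2 + 12*x + 8928
Discriminant = (12)^2 - 4*(8928)
= 144 - 35712
= -35568

-35568


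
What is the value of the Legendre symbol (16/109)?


p = 109 is prime, so compute (16/109) with the reciprocity algorithm (Jacobi-symbol steps: pull out 2s via (2/n), flip via reciprocity, reduce):
  pull out 2: (2/109) = -1  (since 109 mod 8 = 5)
  pull out 2: (2/109) = -1  (since 109 mod 8 = 5)
  pull out 2: (2/109) = -1  (since 109 mod 8 = 5)
  pull out 2: (2/109) = -1  (since 109 mod 8 = 5)
  (1/109) = 1
Product of signs = 1
(16/109) = 1

1


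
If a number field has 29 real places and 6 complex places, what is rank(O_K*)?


By Dirichlet's unit theorem:
rank = r1 + r2 - 1
= 29 + 6 - 1
= 34

34


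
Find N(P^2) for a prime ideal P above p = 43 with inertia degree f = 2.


N(P^a) = p^(a*f)
= 43^(2*2)
= 43^4
= 3418801

3418801


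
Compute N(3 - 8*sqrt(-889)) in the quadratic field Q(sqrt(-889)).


N(a + b*sqrt(d)) = a^2 - d*b^2
= (3)^2 - (-889)*(-8)^2
= 9 + 56896
= 56905

56905


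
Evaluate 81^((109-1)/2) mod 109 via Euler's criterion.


p = 109 is prime and the exponent is (p-1)/2 = 54, so by Euler's criterion 81^54 = (81/109) = +1 or -1 mod 109.
Compute by square-and-multiply:
  54 = 32 + 16 + 4 + 2 (binary 110110)
  Repeated squaring mod 109: 81^1 = 81, 81^2 = 21, 81^4 = 5, 81^8 = 25, 81^16 = 80, 81^32 = 78
  81^54 = 81^32 * 81^16 * 81^4 * 81^2 = 78 * 80 * 5 * 21 mod 109
    78 * 80 = 6240 = 27 mod 109
    27 * 5 = 135 = 26 mod 109
    26 * 21 = 546 = 1 mod 109
  81^54 = 1 mod 109
Result 1: 81 is a quadratic residue mod 109.
81^54 mod 109 = 1

1


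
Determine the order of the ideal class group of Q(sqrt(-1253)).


K = Q(sqrt(-1253)). d mod 4 = 3, so D = disc(K) = 4d = -5012
h(K) equals the number of primitive reduced positive-definite forms (a, b, c) = a*x^2 + b*x*y + c*y^2 with b^2 - 4ac = D,
where reduced means |b| <= a <= c, with b >= 0 whenever |b| = a or a = c, and primitive means gcd(a, b, c) = 1.
Reduced forces 3a^2 <= |D| = 5012, so 1 <= a <= 40; b must have the parity of D, and c = (b^2 - D)/(4a) must be an integer >= a.
Enumerate a = 1..40, b in [-a, a]:
  a=1: (1, 0, 1253)  [1]
  a=2: (2, 2, 627)  [1]
  a=3: (3, -2, 418), (3, 2, 418)  [2]
  a=4..5: none
  a=6: (6, -2, 209), (6, 2, 209)  [2]
  a=7: (7, 0, 179)  [1]
  a=8: none
  a=9: (9, -8, 141), (9, 8, 141)  [2]
  a=10: none
  a=11: (11, -2, 114), (11, 2, 114)  [2]
  a=12..13: none
  a=14: (14, 14, 93)  [1]
  a=15..17: none
  a=18: (18, -10, 71), (18, 10, 71)  [2]
  a=19: (19, -2, 66), (19, 2, 66)  [2]
  a=20: none
  a=21: (21, -14, 62), (21, 14, 62)  [2]
  a=22: (22, -2, 57), (22, 2, 57)  [2]
  a=23: (23, -18, 58), (23, 18, 58)  [2]
  a=24..26: none
  a=27: (27, -8, 47), (27, 8, 47)  [2]
  a=28: none
  a=29: (29, -18, 46), (29, 18, 46)  [2]
  a=30: none
  a=31: (31, -14, 42), (31, 14, 42)  [2]
  a=32: none
  a=33: (33, -20, 41), (33, -2, 38), (33, 2, 38), (33, 20, 41)  [4]
  a=34..40: none
Total reduced forms: 1 + 1 + 2 + 2 + 1 + 2 + 2 + 1 + 2 + 2 + 2 + 2 + 2 + 2 + 2 + 2 + 4 = 32
h = 32

32


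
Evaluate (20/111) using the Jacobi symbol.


Compute (20/111) via quadratic reciprocity:
  pull out 2: (2/111) = +1  (since 111 mod 8 = 7)
  pull out 2: (2/111) = +1  (since 111 mod 8 = 7)
  reciprocity: (5/111) -> +(111/5)
  reduce: (1/5)
  (1/5) = 1
Product of signs = 1

1


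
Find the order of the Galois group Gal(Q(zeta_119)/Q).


|Gal(Q(zeta_119)/Q)| = phi(119)
= 96

96


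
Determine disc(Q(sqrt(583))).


For K = Q(sqrt(d)) with d squarefree: disc(K) = d if d = 1 mod 4, and disc(K) = 4d if d = 2 or 3 mod 4.
Here d = 583, and d mod 4 = 3.
d = 3 mod 4, not 1 (O_K = Z[sqrt(d)]), so disc(K) = 4d = 4 * (583) = 2332

2332


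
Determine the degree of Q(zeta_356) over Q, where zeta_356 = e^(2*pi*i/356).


The degree equals Euler's totient phi(356).
356 = 2^2 * 89
phi(356) = 176

176


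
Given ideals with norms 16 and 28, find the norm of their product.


N(IJ) = N(I) * N(J)
= 16 * 28
= 448

448


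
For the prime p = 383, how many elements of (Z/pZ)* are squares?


For prime p, the number of non-zero quadratic residues is (p-1)/2.
= (383-1)/2
= 191

191


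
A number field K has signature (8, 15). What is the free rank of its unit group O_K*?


By Dirichlet's unit theorem:
rank = r1 + r2 - 1
= 8 + 15 - 1
= 22

22


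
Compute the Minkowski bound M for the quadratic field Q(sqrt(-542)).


d = -542, d mod 4 = 2, so disc(K) = 4d = -2168; |disc(K)| = 2168
Imaginary quadratic field, so n = 2, s = r2 = 1, r1 = 0
M = (n!/n^n) * (4/pi)^s * sqrt(|disc(K)|) = (2!/2^2) * (4/pi)^1 * sqrt(2168)
= 0.5 * 1.273240 * 46.561787
= 29.6422

29.6422


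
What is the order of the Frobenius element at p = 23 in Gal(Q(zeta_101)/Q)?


The Frobenius at p in Gal(Q(zeta_n)/Q) = (Z/nZ)* is the class of p, so its order is ord_101(23), the smallest k >= 1 with 23^k = 1 mod 101.
n = 101 = 101, phi(101) = 100; the order divides phi(n).
Divisors of 100: 1, 2, 4, 5, 10, 20, 25, 50, 100
Repeated squaring mod 101: 23^1 = 23, 23^2 = 24, 23^4 = 71, 23^8 = 92, 23^16 = 81, 23^32 = 97, 23^64 = 16
Test divisors in increasing order:
  k=1: 23^1 = 23 mod 101
  k=2: 23^2 = 24 mod 101
  k=4: 23^4 = 71 mod 101
  k=5: 23^5 = 71 * 23 = 17 mod 101
  k=10: 23^10 = 92 * 24 = 87 mod 101
  k=20: 23^20 = 81 * 71 = 95 mod 101
  k=25: 23^25 = 81 * 92 * 23 = 100 mod 101
  k=50: 23^50 = 97 * 81 * 24 = 1 mod 101  <- first divisor giving 1
Order = 50

50


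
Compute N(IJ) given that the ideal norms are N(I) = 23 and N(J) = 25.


N(IJ) = N(I) * N(J)
= 23 * 25
= 575

575


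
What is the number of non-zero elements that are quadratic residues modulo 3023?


For prime p, the number of non-zero quadratic residues is (p-1)/2.
= (3023-1)/2
= 1511

1511


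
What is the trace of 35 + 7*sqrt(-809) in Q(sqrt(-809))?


Tr(a + b*sqrt(d)) = (a + b*sqrt(d)) + (a - b*sqrt(d)) = 2a
= 2 * (35)
= 70

70


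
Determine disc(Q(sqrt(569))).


For K = Q(sqrt(d)) with d squarefree: disc(K) = d if d = 1 mod 4, and disc(K) = 4d if d = 2 or 3 mod 4.
Here d = 569, and d mod 4 = 1.
d = 1 mod 4 (O_K = Z[(1+sqrt(d))/2]), so disc(K) = d = 569

569


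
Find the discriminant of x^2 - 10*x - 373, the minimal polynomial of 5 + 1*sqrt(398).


The element 5 + 1*sqrt(398) has minimal polynomial:
x^2 - 10*x - 373
Discriminant = (-10)^2 - 4*(-373)
= 100 + 1492
= 1592

1592


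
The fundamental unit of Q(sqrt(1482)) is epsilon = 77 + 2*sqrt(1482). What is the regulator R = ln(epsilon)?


epsilon = 77 + 2*sqrt(1482)
= 153.9935
R = ln(153.9935)
= 5.0369

5.0369


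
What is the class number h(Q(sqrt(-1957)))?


K = Q(sqrt(-1957)). d mod 4 = 3, so D = disc(K) = 4d = -7828
h(K) equals the number of primitive reduced positive-definite forms (a, b, c) = a*x^2 + b*x*y + c*y^2 with b^2 - 4ac = D,
where reduced means |b| <= a <= c, with b >= 0 whenever |b| = a or a = c, and primitive means gcd(a, b, c) = 1.
Reduced forces 3a^2 <= |D| = 7828, so 1 <= a <= 51; b must have the parity of D, and c = (b^2 - D)/(4a) must be an integer >= a.
Enumerate a = 1..51, b in [-a, a]:
  a=1: (1, 0, 1957)  [1]
  a=2: (2, 2, 979)  [1]
  a=3..10: none
  a=11: (11, -2, 178), (11, 2, 178)  [2]
  a=12..16: none
  a=17: (17, -14, 118), (17, 14, 118)  [2]
  a=18: none
  a=19: (19, 0, 103)  [1]
  a=20..21: none
  a=22: (22, -2, 89), (22, 2, 89)  [2]
  a=23..33: none
  a=34: (34, -14, 59), (34, 14, 59)  [2]
  a=35..36: none
  a=37: (37, -4, 53), (37, 4, 53)  [2]
  a=38: (38, 38, 61)  [1]
  a=39..42: none
  a=43: (43, -16, 47), (43, 16, 47)  [2]
  a=44..51: none
Total reduced forms: 1 + 1 + 2 + 2 + 1 + 2 + 2 + 2 + 1 + 2 = 16
h = 16

16


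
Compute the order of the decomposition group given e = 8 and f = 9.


|D_P| = e * f
= 8 * 9
= 72

72


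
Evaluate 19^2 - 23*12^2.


x^2 - d*y^2
= 19^2 - 23*12^2
= 361 - 3312
= -2951

-2951


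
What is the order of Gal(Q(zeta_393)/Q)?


|Gal(Q(zeta_393)/Q)| = phi(393)
= 260

260


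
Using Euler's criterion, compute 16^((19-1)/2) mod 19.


p = 19 is prime and the exponent is (p-1)/2 = 9, so by Euler's criterion 16^9 = (16/19) = +1 or -1 mod 19.
Compute by square-and-multiply:
  9 = 8 + 1 (binary 1001)
  Repeated squaring mod 19: 16^1 = 16, 16^2 = 9, 16^4 = 5, 16^8 = 6
  16^9 = 16^8 * 16^1 = 6 * 16 mod 19
    6 * 16 = 96 = 1 mod 19
  16^9 = 1 mod 19
Result 1: 16 is a quadratic residue mod 19.
16^9 mod 19 = 1

1


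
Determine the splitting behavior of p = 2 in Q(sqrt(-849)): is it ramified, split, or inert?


K = Q(sqrt(-849)). Since d mod 4 = 3, disc(K) = -3396.
Check p | disc: -3396 mod 2 = 0.
p divides disc, so p ramifies: (p) = P^2 with e=2, f=1, g=1.
Therefore p is ramified.

ramified


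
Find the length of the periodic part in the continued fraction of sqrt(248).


Run the CF algorithm for sqrt(248).
a_0 = floor(sqrt(248)) = 15; set m_0=0, q_0=1.
Recurrence: m' = q*a - m,  q' = (d - m'^2)/q,  a' = floor((a_0 + m')/q').
  step 1: m=15, q=23, a=1
  step 2: m=8, q=8, a=2
  step 3: m=8, q=23, a=1
  step 4: m=15, q=1, a=30
a_4 = 2*a_0 = 30, so the period closes here.
sqrt(248) = [15; 1, 2, 1, 30]
Period length = 4

4


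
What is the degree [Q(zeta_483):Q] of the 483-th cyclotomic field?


The degree equals Euler's totient phi(483).
483 = 3 * 7 * 23
phi(483) = 264

264


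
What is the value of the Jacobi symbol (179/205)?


Compute (179/205) via quadratic reciprocity:
  reciprocity: (179/205) -> +(205/179)
  reduce: (26/179)
  pull out 2: (2/179) = -1  (since 179 mod 8 = 3)
  reciprocity: (13/179) -> +(179/13)
  reduce: (10/13)
  pull out 2: (2/13) = -1  (since 13 mod 8 = 5)
  reciprocity: (5/13) -> +(13/5)
  reduce: (3/5)
  reciprocity: (3/5) -> +(5/3)
  reduce: (2/3)
  pull out 2: (2/3) = -1  (since 3 mod 8 = 3)
  (1/3) = 1
Product of signs = -1

-1


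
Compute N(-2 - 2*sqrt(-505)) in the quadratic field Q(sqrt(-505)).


N(a + b*sqrt(d)) = a^2 - d*b^2
= (-2)^2 - (-505)*(-2)^2
= 4 + 2020
= 2024

2024


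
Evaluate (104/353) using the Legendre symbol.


p = 353 is prime, so compute (104/353) with the reciprocity algorithm (Jacobi-symbol steps: pull out 2s via (2/n), flip via reciprocity, reduce):
  pull out 2: (2/353) = +1  (since 353 mod 8 = 1)
  pull out 2: (2/353) = +1  (since 353 mod 8 = 1)
  pull out 2: (2/353) = +1  (since 353 mod 8 = 1)
  reciprocity: (13/353) -> +(353/13)
  reduce: (2/13)
  pull out 2: (2/13) = -1  (since 13 mod 8 = 5)
  (1/13) = 1
Product of signs = -1
(104/353) = -1

-1
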